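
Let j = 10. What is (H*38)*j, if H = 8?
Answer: 3040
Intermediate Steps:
(H*38)*j = (8*38)*10 = 304*10 = 3040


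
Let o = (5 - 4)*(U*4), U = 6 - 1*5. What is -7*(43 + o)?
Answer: -329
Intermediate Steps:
U = 1 (U = 6 - 5 = 1)
o = 4 (o = (5 - 4)*(1*4) = 1*4 = 4)
-7*(43 + o) = -7*(43 + 4) = -7*47 = -329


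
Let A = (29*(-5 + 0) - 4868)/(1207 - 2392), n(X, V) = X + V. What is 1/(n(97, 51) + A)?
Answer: 395/60131 ≈ 0.0065690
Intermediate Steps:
n(X, V) = V + X
A = 1671/395 (A = (29*(-5) - 4868)/(-1185) = (-145 - 4868)*(-1/1185) = -5013*(-1/1185) = 1671/395 ≈ 4.2304)
1/(n(97, 51) + A) = 1/((51 + 97) + 1671/395) = 1/(148 + 1671/395) = 1/(60131/395) = 395/60131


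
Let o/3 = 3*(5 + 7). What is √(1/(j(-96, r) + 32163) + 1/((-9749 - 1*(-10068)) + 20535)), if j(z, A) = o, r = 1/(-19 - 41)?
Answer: 25*√57203251890/672979434 ≈ 0.0088848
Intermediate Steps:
r = -1/60 (r = 1/(-60) = -1/60 ≈ -0.016667)
o = 108 (o = 3*(3*(5 + 7)) = 3*(3*12) = 3*36 = 108)
j(z, A) = 108
√(1/(j(-96, r) + 32163) + 1/((-9749 - 1*(-10068)) + 20535)) = √(1/(108 + 32163) + 1/((-9749 - 1*(-10068)) + 20535)) = √(1/32271 + 1/((-9749 + 10068) + 20535)) = √(1/32271 + 1/(319 + 20535)) = √(1/32271 + 1/20854) = √(53125/672979434) = 25*√57203251890/672979434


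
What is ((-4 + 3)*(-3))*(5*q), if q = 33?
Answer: 495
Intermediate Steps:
((-4 + 3)*(-3))*(5*q) = ((-4 + 3)*(-3))*(5*33) = -1*(-3)*165 = 3*165 = 495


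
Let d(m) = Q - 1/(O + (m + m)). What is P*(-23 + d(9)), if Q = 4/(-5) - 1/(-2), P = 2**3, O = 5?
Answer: -21476/115 ≈ -186.75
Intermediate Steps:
P = 8
Q = -3/10 (Q = 4*(-1/5) - 1*(-1/2) = -4/5 + 1/2 = -3/10 ≈ -0.30000)
d(m) = -3/10 - 1/(5 + 2*m) (d(m) = -3/10 - 1/(5 + (m + m)) = -3/10 - 1/(5 + 2*m))
P*(-23 + d(9)) = 8*(-23 + (-25 - 6*9)/(10*(5 + 2*9))) = 8*(-23 + (-25 - 54)/(10*(5 + 18))) = 8*(-23 + (1/10)*(-79)/23) = 8*(-23 + (1/10)*(1/23)*(-79)) = 8*(-23 - 79/230) = 8*(-5369/230) = -21476/115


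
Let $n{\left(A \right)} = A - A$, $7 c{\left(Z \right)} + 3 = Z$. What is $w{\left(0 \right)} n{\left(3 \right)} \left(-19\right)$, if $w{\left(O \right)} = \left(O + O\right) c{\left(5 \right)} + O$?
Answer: $0$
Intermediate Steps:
$c{\left(Z \right)} = - \frac{3}{7} + \frac{Z}{7}$
$w{\left(O \right)} = \frac{11 O}{7}$ ($w{\left(O \right)} = \left(O + O\right) \left(- \frac{3}{7} + \frac{1}{7} \cdot 5\right) + O = 2 O \left(- \frac{3}{7} + \frac{5}{7}\right) + O = 2 O \frac{2}{7} + O = \frac{4 O}{7} + O = \frac{11 O}{7}$)
$n{\left(A \right)} = 0$
$w{\left(0 \right)} n{\left(3 \right)} \left(-19\right) = \frac{11}{7} \cdot 0 \cdot 0 \left(-19\right) = 0 \cdot 0 \left(-19\right) = 0 \left(-19\right) = 0$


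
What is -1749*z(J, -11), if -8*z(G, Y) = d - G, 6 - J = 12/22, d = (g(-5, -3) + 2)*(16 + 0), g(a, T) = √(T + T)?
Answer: 11607/2 + 3498*I*√6 ≈ 5803.5 + 8568.3*I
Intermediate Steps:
g(a, T) = √2*√T (g(a, T) = √(2*T) = √2*√T)
d = 32 + 16*I*√6 (d = (√2*√(-3) + 2)*(16 + 0) = (√2*(I*√3) + 2)*16 = (I*√6 + 2)*16 = (2 + I*√6)*16 = 32 + 16*I*√6 ≈ 32.0 + 39.192*I)
J = 60/11 (J = 6 - 12/22 = 6 - 1*6/11 = 6 - 6/11 = 60/11 ≈ 5.4545)
z(G, Y) = -4 + G/8 - 2*I*√6 (z(G, Y) = -((32 + 16*I*√6) - G)/8 = -(32 - G + 16*I*√6)/8 = -4 + G/8 - 2*I*√6)
-1749*z(J, -11) = -1749*(-4 + (⅛)*(60/11) - 2*I*√6) = -1749*(-4 + 15/22 - 2*I*√6) = -1749*(-73/22 - 2*I*√6) = 11607/2 + 3498*I*√6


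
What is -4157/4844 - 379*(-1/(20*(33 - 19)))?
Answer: 23997/48440 ≈ 0.49540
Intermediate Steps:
-4157/4844 - 379*(-1/(20*(33 - 19))) = -4157*1/4844 - 379/(14*(-20)) = -4157/4844 - 379/(-280) = -4157/4844 - 379*(-1/280) = -4157/4844 + 379/280 = 23997/48440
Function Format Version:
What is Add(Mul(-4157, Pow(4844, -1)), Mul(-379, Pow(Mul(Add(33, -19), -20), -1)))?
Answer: Rational(23997, 48440) ≈ 0.49540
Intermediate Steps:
Add(Mul(-4157, Pow(4844, -1)), Mul(-379, Pow(Mul(Add(33, -19), -20), -1))) = Add(Mul(-4157, Rational(1, 4844)), Mul(-379, Pow(Mul(14, -20), -1))) = Add(Rational(-4157, 4844), Mul(-379, Pow(-280, -1))) = Add(Rational(-4157, 4844), Mul(-379, Rational(-1, 280))) = Add(Rational(-4157, 4844), Rational(379, 280)) = Rational(23997, 48440)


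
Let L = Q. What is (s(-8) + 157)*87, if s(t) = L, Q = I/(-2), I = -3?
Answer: 27579/2 ≈ 13790.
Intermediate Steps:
Q = 3/2 (Q = -3/(-2) = -3*(-½) = 3/2 ≈ 1.5000)
L = 3/2 ≈ 1.5000
s(t) = 3/2
(s(-8) + 157)*87 = (3/2 + 157)*87 = (317/2)*87 = 27579/2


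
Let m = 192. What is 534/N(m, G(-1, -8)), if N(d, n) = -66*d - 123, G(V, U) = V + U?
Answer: -178/4265 ≈ -0.041735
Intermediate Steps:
G(V, U) = U + V
N(d, n) = -123 - 66*d
534/N(m, G(-1, -8)) = 534/(-123 - 66*192) = 534/(-123 - 12672) = 534/(-12795) = 534*(-1/12795) = -178/4265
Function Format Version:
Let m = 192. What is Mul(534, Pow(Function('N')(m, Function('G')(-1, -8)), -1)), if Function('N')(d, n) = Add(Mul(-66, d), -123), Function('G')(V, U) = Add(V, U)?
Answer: Rational(-178, 4265) ≈ -0.041735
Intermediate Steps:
Function('G')(V, U) = Add(U, V)
Function('N')(d, n) = Add(-123, Mul(-66, d))
Mul(534, Pow(Function('N')(m, Function('G')(-1, -8)), -1)) = Mul(534, Pow(Add(-123, Mul(-66, 192)), -1)) = Mul(534, Pow(Add(-123, -12672), -1)) = Mul(534, Pow(-12795, -1)) = Mul(534, Rational(-1, 12795)) = Rational(-178, 4265)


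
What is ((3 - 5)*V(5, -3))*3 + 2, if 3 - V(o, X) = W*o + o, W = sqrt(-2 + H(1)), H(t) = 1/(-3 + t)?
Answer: 14 + 15*I*sqrt(10) ≈ 14.0 + 47.434*I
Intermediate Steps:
W = I*sqrt(10)/2 (W = sqrt(-2 + 1/(-3 + 1)) = sqrt(-2 + 1/(-2)) = sqrt(-2 - 1/2) = sqrt(-5/2) = I*sqrt(10)/2 ≈ 1.5811*I)
V(o, X) = 3 - o - I*o*sqrt(10)/2 (V(o, X) = 3 - ((I*sqrt(10)/2)*o + o) = 3 - (I*o*sqrt(10)/2 + o) = 3 - (o + I*o*sqrt(10)/2) = 3 + (-o - I*o*sqrt(10)/2) = 3 - o - I*o*sqrt(10)/2)
((3 - 5)*V(5, -3))*3 + 2 = ((3 - 5)*(3 - 1*5 - 1/2*I*5*sqrt(10)))*3 + 2 = -2*(3 - 5 - 5*I*sqrt(10)/2)*3 + 2 = -2*(-2 - 5*I*sqrt(10)/2)*3 + 2 = (4 + 5*I*sqrt(10))*3 + 2 = (12 + 15*I*sqrt(10)) + 2 = 14 + 15*I*sqrt(10)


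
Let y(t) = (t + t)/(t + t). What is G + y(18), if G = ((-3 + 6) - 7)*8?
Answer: -31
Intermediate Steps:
y(t) = 1 (y(t) = (2*t)/((2*t)) = (2*t)*(1/(2*t)) = 1)
G = -32 (G = (3 - 7)*8 = -4*8 = -32)
G + y(18) = -32 + 1 = -31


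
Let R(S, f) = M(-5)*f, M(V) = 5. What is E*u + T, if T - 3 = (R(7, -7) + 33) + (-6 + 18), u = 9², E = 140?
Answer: 11353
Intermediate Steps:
u = 81
R(S, f) = 5*f
T = 13 (T = 3 + ((5*(-7) + 33) + (-6 + 18)) = 3 + ((-35 + 33) + 12) = 3 + (-2 + 12) = 3 + 10 = 13)
E*u + T = 140*81 + 13 = 11340 + 13 = 11353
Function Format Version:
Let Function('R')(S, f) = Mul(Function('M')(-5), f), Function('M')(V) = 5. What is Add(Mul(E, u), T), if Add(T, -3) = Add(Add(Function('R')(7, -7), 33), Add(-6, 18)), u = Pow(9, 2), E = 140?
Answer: 11353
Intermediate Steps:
u = 81
Function('R')(S, f) = Mul(5, f)
T = 13 (T = Add(3, Add(Add(Mul(5, -7), 33), Add(-6, 18))) = Add(3, Add(Add(-35, 33), 12)) = Add(3, Add(-2, 12)) = Add(3, 10) = 13)
Add(Mul(E, u), T) = Add(Mul(140, 81), 13) = Add(11340, 13) = 11353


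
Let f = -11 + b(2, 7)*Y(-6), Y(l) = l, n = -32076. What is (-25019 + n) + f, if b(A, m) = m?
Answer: -57148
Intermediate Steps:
f = -53 (f = -11 + 7*(-6) = -11 - 42 = -53)
(-25019 + n) + f = (-25019 - 32076) - 53 = -57095 - 53 = -57148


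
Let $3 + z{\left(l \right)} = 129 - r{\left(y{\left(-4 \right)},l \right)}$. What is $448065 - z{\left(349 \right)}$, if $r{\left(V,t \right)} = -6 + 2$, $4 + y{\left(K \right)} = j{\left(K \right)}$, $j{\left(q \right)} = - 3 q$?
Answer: $447935$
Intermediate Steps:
$y{\left(K \right)} = -4 - 3 K$
$r{\left(V,t \right)} = -4$
$z{\left(l \right)} = 130$ ($z{\left(l \right)} = -3 + \left(129 - -4\right) = -3 + \left(129 + 4\right) = -3 + 133 = 130$)
$448065 - z{\left(349 \right)} = 448065 - 130 = 447935$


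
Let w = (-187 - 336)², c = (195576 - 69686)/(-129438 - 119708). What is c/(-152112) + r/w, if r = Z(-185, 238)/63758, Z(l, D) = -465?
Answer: 544464108027575/165232497535036822416 ≈ 3.2951e-6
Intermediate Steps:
c = -62945/124573 (c = 125890/(-249146) = 125890*(-1/249146) = -62945/124573 ≈ -0.50529)
r = -465/63758 ≈ -0.0072932
w = 273529 (w = (-523)² = 273529)
c/(-152112) + r/w = -62945/124573/(-152112) - 465/63758/273529 = -62945/124573*(-1/152112) - 465/63758*1/273529 = 62945/18949048176 - 465/17439661982 = 544464108027575/165232497535036822416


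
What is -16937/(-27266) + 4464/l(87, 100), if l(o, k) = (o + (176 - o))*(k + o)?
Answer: 42446623/56086162 ≈ 0.75681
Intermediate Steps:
l(o, k) = 176*k + 176*o (l(o, k) = 176*(k + o) = 176*k + 176*o)
-16937/(-27266) + 4464/l(87, 100) = -16937/(-27266) + 4464/(176*100 + 176*87) = -16937*(-1/27266) + 4464/(17600 + 15312) = 16937/27266 + 4464/32912 = 16937/27266 + 4464*(1/32912) = 16937/27266 + 279/2057 = 42446623/56086162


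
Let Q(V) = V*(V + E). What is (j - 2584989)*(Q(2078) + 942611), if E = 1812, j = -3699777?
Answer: -56726492743746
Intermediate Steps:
Q(V) = V*(1812 + V) (Q(V) = V*(V + 1812) = V*(1812 + V))
(j - 2584989)*(Q(2078) + 942611) = (-3699777 - 2584989)*(2078*(1812 + 2078) + 942611) = -6284766*(2078*3890 + 942611) = -6284766*(8083420 + 942611) = -6284766*9026031 = -56726492743746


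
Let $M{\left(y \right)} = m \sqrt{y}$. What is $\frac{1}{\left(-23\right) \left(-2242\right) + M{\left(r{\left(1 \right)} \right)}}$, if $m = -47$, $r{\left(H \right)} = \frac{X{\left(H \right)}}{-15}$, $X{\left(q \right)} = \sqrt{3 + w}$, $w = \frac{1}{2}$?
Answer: $\frac{1}{51566 - \frac{47 i 2^{\frac{3}{4}} \sqrt[4]{7} \sqrt{15}}{30}} \approx 1.9393 \cdot 10^{-5} + 6.24 \cdot 10^{-9} i$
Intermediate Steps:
$w = \frac{1}{2} \approx 0.5$
$X{\left(q \right)} = \frac{\sqrt{14}}{2}$ ($X{\left(q \right)} = \sqrt{3 + \frac{1}{2}} = \sqrt{\frac{7}{2}} = \frac{\sqrt{14}}{2}$)
$r{\left(H \right)} = - \frac{\sqrt{14}}{30}$ ($r{\left(H \right)} = \frac{\frac{1}{2} \sqrt{14}}{-15} = \frac{\sqrt{14}}{2} \left(- \frac{1}{15}\right) = - \frac{\sqrt{14}}{30}$)
$M{\left(y \right)} = - 47 \sqrt{y}$
$\frac{1}{\left(-23\right) \left(-2242\right) + M{\left(r{\left(1 \right)} \right)}} = \frac{1}{\left(-23\right) \left(-2242\right) - 47 \sqrt{- \frac{\sqrt{14}}{30}}} = \frac{1}{51566 - 47 \frac{i \sqrt{2} \sqrt[4]{14} \sqrt{15}}{30}} = \frac{1}{51566 - \frac{47 i 2^{\frac{3}{4}} \sqrt[4]{7} \sqrt{15}}{30}}$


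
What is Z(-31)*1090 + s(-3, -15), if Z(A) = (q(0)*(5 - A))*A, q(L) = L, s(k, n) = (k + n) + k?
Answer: -21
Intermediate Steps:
s(k, n) = n + 2*k
Z(A) = 0 (Z(A) = (0*(5 - A))*A = 0*A = 0)
Z(-31)*1090 + s(-3, -15) = 0*1090 + (-15 + 2*(-3)) = 0 + (-15 - 6) = 0 - 21 = -21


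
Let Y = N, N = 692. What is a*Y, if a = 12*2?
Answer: 16608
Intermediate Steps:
a = 24
Y = 692
a*Y = 24*692 = 16608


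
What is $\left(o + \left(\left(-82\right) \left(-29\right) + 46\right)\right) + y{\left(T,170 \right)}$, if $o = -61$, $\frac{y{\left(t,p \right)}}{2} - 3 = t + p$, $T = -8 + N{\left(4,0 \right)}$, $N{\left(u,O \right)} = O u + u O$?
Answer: $2693$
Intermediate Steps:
$N{\left(u,O \right)} = 2 O u$ ($N{\left(u,O \right)} = O u + O u = 2 O u$)
$T = -8$ ($T = -8 + 2 \cdot 0 \cdot 4 = -8 + 0 = -8$)
$y{\left(t,p \right)} = 6 + 2 p + 2 t$ ($y{\left(t,p \right)} = 6 + 2 \left(t + p\right) = 6 + 2 \left(p + t\right) = 6 + \left(2 p + 2 t\right) = 6 + 2 p + 2 t$)
$\left(o + \left(\left(-82\right) \left(-29\right) + 46\right)\right) + y{\left(T,170 \right)} = \left(-61 + \left(\left(-82\right) \left(-29\right) + 46\right)\right) + \left(6 + 2 \cdot 170 + 2 \left(-8\right)\right) = \left(-61 + \left(2378 + 46\right)\right) + \left(6 + 340 - 16\right) = \left(-61 + 2424\right) + 330 = 2363 + 330 = 2693$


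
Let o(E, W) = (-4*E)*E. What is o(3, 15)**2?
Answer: 1296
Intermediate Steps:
o(E, W) = -4*E**2
o(3, 15)**2 = (-4*3**2)**2 = (-4*9)**2 = (-36)**2 = 1296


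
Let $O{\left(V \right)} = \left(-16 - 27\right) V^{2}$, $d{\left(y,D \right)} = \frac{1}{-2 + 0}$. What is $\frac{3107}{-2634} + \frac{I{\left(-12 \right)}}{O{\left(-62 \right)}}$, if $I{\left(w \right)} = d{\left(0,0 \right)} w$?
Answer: $- \frac{64197256}{54422391} \approx -1.1796$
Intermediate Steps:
$d{\left(y,D \right)} = - \frac{1}{2}$ ($d{\left(y,D \right)} = \frac{1}{-2} = - \frac{1}{2}$)
$O{\left(V \right)} = - 43 V^{2}$
$I{\left(w \right)} = - \frac{w}{2}$
$\frac{3107}{-2634} + \frac{I{\left(-12 \right)}}{O{\left(-62 \right)}} = \frac{3107}{-2634} + \frac{\left(- \frac{1}{2}\right) \left(-12\right)}{\left(-43\right) \left(-62\right)^{2}} = 3107 \left(- \frac{1}{2634}\right) + \frac{6}{\left(-43\right) 3844} = - \frac{3107}{2634} + \frac{6}{-165292} = - \frac{3107}{2634} + 6 \left(- \frac{1}{165292}\right) = - \frac{3107}{2634} - \frac{3}{82646} = - \frac{64197256}{54422391}$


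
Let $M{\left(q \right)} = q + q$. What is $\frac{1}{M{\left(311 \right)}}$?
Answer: $\frac{1}{622} \approx 0.0016077$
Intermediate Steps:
$M{\left(q \right)} = 2 q$
$\frac{1}{M{\left(311 \right)}} = \frac{1}{2 \cdot 311} = \frac{1}{622}$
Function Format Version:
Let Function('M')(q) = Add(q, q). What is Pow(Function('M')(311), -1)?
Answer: Rational(1, 622) ≈ 0.0016077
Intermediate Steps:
Function('M')(q) = Mul(2, q)
Pow(Function('M')(311), -1) = Pow(Mul(2, 311), -1) = Pow(622, -1) = Rational(1, 622)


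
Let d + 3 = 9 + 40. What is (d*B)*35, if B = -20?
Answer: -32200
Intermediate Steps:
d = 46 (d = -3 + (9 + 40) = -3 + 49 = 46)
(d*B)*35 = (46*(-20))*35 = -920*35 = -32200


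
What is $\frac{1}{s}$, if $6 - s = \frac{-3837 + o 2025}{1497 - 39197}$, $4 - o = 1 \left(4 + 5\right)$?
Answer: $\frac{1450}{8163} \approx 0.17763$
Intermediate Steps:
$o = -5$ ($o = 4 - 1 \left(4 + 5\right) = 4 - 1 \cdot 9 = 4 - 9 = -5$)
$s = \frac{8163}{1450}$ ($s = 6 - \frac{-3837 - 10125}{1497 - 39197} = 6 - \frac{-3837 - 10125}{-37700} = 6 - \left(-13962\right) \left(- \frac{1}{37700}\right) = 6 - \frac{537}{1450} = \frac{8163}{1450} \approx 5.6297$)
$\frac{1}{s} = \frac{1}{\frac{8163}{1450}} = \frac{1450}{8163}$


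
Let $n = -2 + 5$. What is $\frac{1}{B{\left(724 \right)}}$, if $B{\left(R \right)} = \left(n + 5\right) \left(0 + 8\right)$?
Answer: $\frac{1}{64} \approx 0.015625$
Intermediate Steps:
$n = 3$
$B{\left(R \right)} = 64$ ($B{\left(R \right)} = \left(3 + 5\right) \left(0 + 8\right) = 8 \cdot 8 = 64$)
$\frac{1}{B{\left(724 \right)}} = \frac{1}{64}$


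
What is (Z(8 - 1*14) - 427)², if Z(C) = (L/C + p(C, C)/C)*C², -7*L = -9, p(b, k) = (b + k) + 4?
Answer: 7327849/49 ≈ 1.4955e+5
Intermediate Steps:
p(b, k) = 4 + b + k
L = 9/7 (L = -⅐*(-9) = 9/7 ≈ 1.2857)
Z(C) = C²*(9/(7*C) + (4 + 2*C)/C) (Z(C) = (9/(7*C) + (4 + C + C)/C)*C² = (9/(7*C) + (4 + 2*C)/C)*C² = C²*(9/(7*C) + (4 + 2*C)/C))
(Z(8 - 1*14) - 427)² = ((8 - 1*14)*(37 + 14*(8 - 1*14))/7 - 427)² = ((8 - 14)*(37 + 14*(8 - 14))/7 - 427)² = ((⅐)*(-6)*(37 + 14*(-6)) - 427)² = ((⅐)*(-6)*(37 - 84) - 427)² = ((⅐)*(-6)*(-47) - 427)² = (282/7 - 427)² = (-2707/7)² = 7327849/49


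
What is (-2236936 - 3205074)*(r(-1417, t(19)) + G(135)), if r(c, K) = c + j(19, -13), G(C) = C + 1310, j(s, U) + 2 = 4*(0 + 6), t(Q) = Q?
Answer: -272100500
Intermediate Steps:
j(s, U) = 22 (j(s, U) = -2 + 4*(0 + 6) = -2 + 4*6 = -2 + 24 = 22)
G(C) = 1310 + C
r(c, K) = 22 + c (r(c, K) = c + 22 = 22 + c)
(-2236936 - 3205074)*(r(-1417, t(19)) + G(135)) = (-2236936 - 3205074)*((22 - 1417) + (1310 + 135)) = -5442010*(-1395 + 1445) = -5442010*50 = -272100500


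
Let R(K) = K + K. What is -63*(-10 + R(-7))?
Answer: 1512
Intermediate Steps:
R(K) = 2*K
-63*(-10 + R(-7)) = -63*(-10 + 2*(-7)) = -63*(-10 - 14) = -63*(-24) = 1512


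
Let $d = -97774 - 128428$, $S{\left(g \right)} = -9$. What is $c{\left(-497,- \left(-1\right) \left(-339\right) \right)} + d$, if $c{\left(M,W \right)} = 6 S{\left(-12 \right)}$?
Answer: $-226256$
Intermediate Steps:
$c{\left(M,W \right)} = -54$ ($c{\left(M,W \right)} = 6 \left(-9\right) = -54$)
$d = -226202$
$c{\left(-497,- \left(-1\right) \left(-339\right) \right)} + d = -54 - 226202 = -226256$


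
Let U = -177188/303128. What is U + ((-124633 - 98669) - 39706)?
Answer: -19931316553/75782 ≈ -2.6301e+5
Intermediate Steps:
U = -44297/75782 (U = -177188*1/303128 = -44297/75782 ≈ -0.58453)
U + ((-124633 - 98669) - 39706) = -44297/75782 + ((-124633 - 98669) - 39706) = -44297/75782 + (-223302 - 39706) = -44297/75782 - 263008 = -19931316553/75782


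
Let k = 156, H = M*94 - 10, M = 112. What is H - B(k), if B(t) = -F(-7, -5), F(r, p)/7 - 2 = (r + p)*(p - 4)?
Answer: 11288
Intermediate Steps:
F(r, p) = 14 + 7*(-4 + p)*(p + r) (F(r, p) = 14 + 7*((r + p)*(p - 4)) = 14 + 7*((p + r)*(-4 + p)) = 14 + 7*((-4 + p)*(p + r)) = 14 + 7*(-4 + p)*(p + r))
H = 10518 (H = 112*94 - 10 = 10528 - 10 = 10518)
B(t) = -770 (B(t) = -(14 - 28*(-5) - 28*(-7) + 7*(-5)² + 7*(-5)*(-7)) = -(14 + 140 + 196 + 7*25 + 245) = -(14 + 140 + 196 + 175 + 245) = -1*770 = -770)
H - B(k) = 10518 - 1*(-770) = 10518 + 770 = 11288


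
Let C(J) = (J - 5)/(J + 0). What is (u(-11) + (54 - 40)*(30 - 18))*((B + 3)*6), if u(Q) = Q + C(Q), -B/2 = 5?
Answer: -73206/11 ≈ -6655.1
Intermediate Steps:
B = -10 (B = -2*5 = -10)
C(J) = (-5 + J)/J
u(Q) = Q + (-5 + Q)/Q
(u(-11) + (54 - 40)*(30 - 18))*((B + 3)*6) = ((1 - 11 - 5/(-11)) + (54 - 40)*(30 - 18))*((-10 + 3)*6) = ((1 - 11 - 5*(-1/11)) + 14*12)*(-7*6) = ((1 - 11 + 5/11) + 168)*(-42) = (-105/11 + 168)*(-42) = (1743/11)*(-42) = -73206/11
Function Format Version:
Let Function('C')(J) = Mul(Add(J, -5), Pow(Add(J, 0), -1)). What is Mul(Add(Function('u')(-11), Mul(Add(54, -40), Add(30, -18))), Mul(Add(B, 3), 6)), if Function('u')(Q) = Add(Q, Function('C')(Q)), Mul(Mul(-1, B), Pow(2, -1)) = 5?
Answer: Rational(-73206, 11) ≈ -6655.1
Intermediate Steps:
B = -10 (B = Mul(-2, 5) = -10)
Function('C')(J) = Mul(Pow(J, -1), Add(-5, J)) (Function('C')(J) = Mul(Add(-5, J), Pow(J, -1)) = Mul(Pow(J, -1), Add(-5, J)))
Function('u')(Q) = Add(Q, Mul(Pow(Q, -1), Add(-5, Q)))
Mul(Add(Function('u')(-11), Mul(Add(54, -40), Add(30, -18))), Mul(Add(B, 3), 6)) = Mul(Add(Add(1, -11, Mul(-5, Pow(-11, -1))), Mul(Add(54, -40), Add(30, -18))), Mul(Add(-10, 3), 6)) = Mul(Add(Add(1, -11, Mul(-5, Rational(-1, 11))), Mul(14, 12)), Mul(-7, 6)) = Mul(Add(Add(1, -11, Rational(5, 11)), 168), -42) = Mul(Add(Rational(-105, 11), 168), -42) = Mul(Rational(1743, 11), -42) = Rational(-73206, 11)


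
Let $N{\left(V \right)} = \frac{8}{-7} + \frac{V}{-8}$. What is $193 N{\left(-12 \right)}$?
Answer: $\frac{965}{14} \approx 68.929$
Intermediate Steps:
$N{\left(V \right)} = - \frac{8}{7} - \frac{V}{8}$ ($N{\left(V \right)} = 8 \left(- \frac{1}{7}\right) + V \left(- \frac{1}{8}\right) = - \frac{8}{7} - \frac{V}{8}$)
$193 N{\left(-12 \right)} = 193 \left(- \frac{8}{7} - - \frac{3}{2}\right) = 193 \left(- \frac{8}{7} + \frac{3}{2}\right) = 193 \cdot \frac{5}{14} = \frac{965}{14}$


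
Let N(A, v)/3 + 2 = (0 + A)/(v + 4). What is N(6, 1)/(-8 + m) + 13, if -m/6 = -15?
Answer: 2659/205 ≈ 12.971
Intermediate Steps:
m = 90 (m = -6*(-15) = 90)
N(A, v) = -6 + 3*A/(4 + v) (N(A, v) = -6 + 3*((0 + A)/(v + 4)) = -6 + 3*(A/(4 + v)) = -6 + 3*A/(4 + v))
N(6, 1)/(-8 + m) + 13 = (3*(-8 + 6 - 2*1)/(4 + 1))/(-8 + 90) + 13 = (3*(-8 + 6 - 2)/5)/82 + 13 = (3*(1/5)*(-4))*(1/82) + 13 = -12/5*1/82 + 13 = -6/205 + 13 = 2659/205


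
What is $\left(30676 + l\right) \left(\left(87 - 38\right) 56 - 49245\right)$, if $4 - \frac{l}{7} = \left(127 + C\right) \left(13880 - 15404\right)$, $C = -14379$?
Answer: $7068599897632$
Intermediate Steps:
$l = -152040308$ ($l = 28 - 7 \left(127 - 14379\right) \left(13880 - 15404\right) = 28 - 7 \left(\left(-14252\right) \left(-1524\right)\right) = 28 - 152040336 = -152040308$)
$\left(30676 + l\right) \left(\left(87 - 38\right) 56 - 49245\right) = \left(30676 - 152040308\right) \left(\left(87 - 38\right) 56 - 49245\right) = - 152009632 \left(49 \cdot 56 - 49245\right) = - 152009632 \left(2744 - 49245\right) = \left(-152009632\right) \left(-46501\right) = 7068599897632$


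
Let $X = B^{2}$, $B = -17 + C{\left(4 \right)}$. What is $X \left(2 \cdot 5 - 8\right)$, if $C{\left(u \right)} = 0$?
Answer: $578$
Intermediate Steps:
$B = -17$ ($B = -17 + 0 = -17$)
$X = 289$ ($X = \left(-17\right)^{2} = 289$)
$X \left(2 \cdot 5 - 8\right) = 289 \left(2 \cdot 5 - 8\right) = 289 \left(10 - 8\right) = 289 \cdot 2 = 578$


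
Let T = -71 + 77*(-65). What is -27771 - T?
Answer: -22695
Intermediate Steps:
T = -5076 (T = -71 - 5005 = -5076)
-27771 - T = -27771 - 1*(-5076) = -27771 + 5076 = -22695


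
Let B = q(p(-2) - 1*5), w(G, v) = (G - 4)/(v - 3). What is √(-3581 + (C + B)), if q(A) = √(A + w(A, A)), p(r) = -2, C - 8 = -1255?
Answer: √(-482800 + 10*I*√590)/10 ≈ 0.017479 + 69.484*I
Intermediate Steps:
w(G, v) = (-4 + G)/(-3 + v)
C = -1247 (C = 8 - 1255 = -1247)
q(A) = √(A + (-4 + A)/(-3 + A))
B = I*√590/10 (B = √((-4 + (-2 - 1*5) + (-2 - 1*5)*(-3 + (-2 - 1*5)))/(-3 + (-2 - 1*5))) = √((-4 + (-2 - 5) + (-2 - 5)*(-3 + (-2 - 5)))/(-3 + (-2 - 5))) = √((-4 - 7 - 7*(-3 - 7))/(-3 - 7)) = √((-4 - 7 - 7*(-10))/(-10)) = √(-(-4 - 7 + 70)/10) = √(-⅒*59) = √(-59/10) = I*√590/10 ≈ 2.429*I)
√(-3581 + (C + B)) = √(-3581 + (-1247 + I*√590/10)) = √(-4828 + I*√590/10)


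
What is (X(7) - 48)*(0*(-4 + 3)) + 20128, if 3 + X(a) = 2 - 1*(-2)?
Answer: 20128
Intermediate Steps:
X(a) = 1 (X(a) = -3 + (2 - 1*(-2)) = -3 + (2 + 2) = -3 + 4 = 1)
(X(7) - 48)*(0*(-4 + 3)) + 20128 = (1 - 48)*(0*(-4 + 3)) + 20128 = -0*(-1) + 20128 = -47*0 + 20128 = 0 + 20128 = 20128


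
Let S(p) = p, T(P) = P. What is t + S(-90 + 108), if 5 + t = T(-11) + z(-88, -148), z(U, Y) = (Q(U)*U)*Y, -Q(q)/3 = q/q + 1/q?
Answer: -38626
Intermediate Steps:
Q(q) = -3 - 3/q (Q(q) = -3*(q/q + 1/q) = -3*(1 + 1/q) = -3 - 3/q)
z(U, Y) = U*Y*(-3 - 3/U) (z(U, Y) = ((-3 - 3/U)*U)*Y = (U*(-3 - 3/U))*Y = U*Y*(-3 - 3/U))
t = -38644 (t = -5 + (-11 - 3*(-148)*(1 - 88)) = -5 + (-11 - 3*(-148)*(-87)) = -5 + (-11 - 38628) = -5 - 38639 = -38644)
t + S(-90 + 108) = -38644 + (-90 + 108) = -38644 + 18 = -38626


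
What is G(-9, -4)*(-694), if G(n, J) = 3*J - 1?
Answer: 9022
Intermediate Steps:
G(n, J) = -1 + 3*J
G(-9, -4)*(-694) = (-1 + 3*(-4))*(-694) = (-1 - 12)*(-694) = -13*(-694) = 9022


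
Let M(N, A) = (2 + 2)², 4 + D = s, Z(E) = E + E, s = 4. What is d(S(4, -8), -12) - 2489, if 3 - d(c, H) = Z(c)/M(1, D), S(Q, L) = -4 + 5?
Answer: -19889/8 ≈ -2486.1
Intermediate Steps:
Z(E) = 2*E
S(Q, L) = 1
D = 0 (D = -4 + 4 = 0)
M(N, A) = 16 (M(N, A) = 4² = 16)
d(c, H) = 3 - c/8 (d(c, H) = 3 - 2*c/16 = 3 - c/8)
d(S(4, -8), -12) - 2489 = (3 - ⅛*1) - 2489 = (3 - ⅛) - 2489 = 23/8 - 2489 = -19889/8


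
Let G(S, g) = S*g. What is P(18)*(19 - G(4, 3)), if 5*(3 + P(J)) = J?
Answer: 21/5 ≈ 4.2000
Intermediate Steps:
P(J) = -3 + J/5
P(18)*(19 - G(4, 3)) = (-3 + (⅕)*18)*(19 - 4*3) = (-3 + 18/5)*(19 - 1*12) = 3*(19 - 12)/5 = (⅗)*7 = 21/5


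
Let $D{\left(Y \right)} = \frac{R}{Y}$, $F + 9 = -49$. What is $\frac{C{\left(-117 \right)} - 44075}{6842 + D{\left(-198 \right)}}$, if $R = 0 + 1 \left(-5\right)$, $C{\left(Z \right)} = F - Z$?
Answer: $- \frac{8715168}{1354721} \approx -6.4332$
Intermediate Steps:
$F = -58$ ($F = -9 - 49 = -58$)
$C{\left(Z \right)} = -58 - Z$
$R = -5$ ($R = 0 - 5 = -5$)
$D{\left(Y \right)} = - \frac{5}{Y}$
$\frac{C{\left(-117 \right)} - 44075}{6842 + D{\left(-198 \right)}} = \frac{\left(-58 - -117\right) - 44075}{6842 - \frac{5}{-198}} = \frac{\left(-58 + 117\right) - 44075}{6842 - - \frac{5}{198}} = \frac{59 - 44075}{6842 + \frac{5}{198}} = - \frac{44016}{\frac{1354721}{198}} = \left(-44016\right) \frac{198}{1354721} = - \frac{8715168}{1354721}$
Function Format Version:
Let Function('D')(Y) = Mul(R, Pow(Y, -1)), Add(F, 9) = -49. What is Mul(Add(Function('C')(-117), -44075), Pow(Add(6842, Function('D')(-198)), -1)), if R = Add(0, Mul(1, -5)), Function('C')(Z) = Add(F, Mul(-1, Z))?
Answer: Rational(-8715168, 1354721) ≈ -6.4332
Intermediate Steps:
F = -58 (F = Add(-9, -49) = -58)
Function('C')(Z) = Add(-58, Mul(-1, Z))
R = -5 (R = Add(0, -5) = -5)
Function('D')(Y) = Mul(-5, Pow(Y, -1))
Mul(Add(Function('C')(-117), -44075), Pow(Add(6842, Function('D')(-198)), -1)) = Mul(Add(Add(-58, Mul(-1, -117)), -44075), Pow(Add(6842, Mul(-5, Pow(-198, -1))), -1)) = Mul(Add(Add(-58, 117), -44075), Pow(Add(6842, Mul(-5, Rational(-1, 198))), -1)) = Mul(Add(59, -44075), Pow(Add(6842, Rational(5, 198)), -1)) = Mul(-44016, Pow(Rational(1354721, 198), -1)) = Mul(-44016, Rational(198, 1354721)) = Rational(-8715168, 1354721)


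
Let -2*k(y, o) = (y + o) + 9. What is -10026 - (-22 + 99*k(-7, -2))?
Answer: -10004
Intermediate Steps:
k(y, o) = -9/2 - o/2 - y/2 (k(y, o) = -((y + o) + 9)/2 = -((o + y) + 9)/2 = -(9 + o + y)/2 = -9/2 - o/2 - y/2)
-10026 - (-22 + 99*k(-7, -2)) = -10026 - (-22 + 99*(-9/2 - 1/2*(-2) - 1/2*(-7))) = -10026 - (-22 + 99*(-9/2 + 1 + 7/2)) = -10026 - (-22 + 99*0) = -10026 - (-22 + 0) = -10026 - 1*(-22) = -10026 + 22 = -10004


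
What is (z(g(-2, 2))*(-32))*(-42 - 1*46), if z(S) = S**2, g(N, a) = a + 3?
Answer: 70400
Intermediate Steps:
g(N, a) = 3 + a
(z(g(-2, 2))*(-32))*(-42 - 1*46) = ((3 + 2)**2*(-32))*(-42 - 1*46) = (5**2*(-32))*(-42 - 46) = (25*(-32))*(-88) = -800*(-88) = 70400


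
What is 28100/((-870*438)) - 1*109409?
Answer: -2084571082/19053 ≈ -1.0941e+5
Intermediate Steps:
28100/((-870*438)) - 1*109409 = 28100/(-381060) - 109409 = 28100*(-1/381060) - 109409 = -1405/19053 - 109409 = -2084571082/19053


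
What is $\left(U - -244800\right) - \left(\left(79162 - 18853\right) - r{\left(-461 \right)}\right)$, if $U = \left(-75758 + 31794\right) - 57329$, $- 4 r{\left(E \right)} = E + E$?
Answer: $\frac{166857}{2} \approx 83429.0$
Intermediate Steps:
$r{\left(E \right)} = - \frac{E}{2}$ ($r{\left(E \right)} = - \frac{E + E}{4} = - \frac{2 E}{4} = - \frac{E}{2}$)
$U = -101293$ ($U = -43964 - 57329 = -101293$)
$\left(U - -244800\right) - \left(\left(79162 - 18853\right) - r{\left(-461 \right)}\right) = \left(-101293 - -244800\right) - \left(\left(79162 - 18853\right) - \left(- \frac{1}{2}\right) \left(-461\right)\right) = \left(-101293 + 244800\right) - \left(\left(79162 - 18853\right) - \frac{461}{2}\right) = 143507 - \left(60309 - \frac{461}{2}\right) = 143507 - \frac{120157}{2} = \frac{166857}{2}$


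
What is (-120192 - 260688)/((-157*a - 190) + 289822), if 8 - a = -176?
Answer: -47610/32593 ≈ -1.4607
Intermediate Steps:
a = 184 (a = 8 - 1*(-176) = 8 + 176 = 184)
(-120192 - 260688)/((-157*a - 190) + 289822) = (-120192 - 260688)/((-157*184 - 190) + 289822) = -380880/((-28888 - 190) + 289822) = -380880/(-29078 + 289822) = -380880/260744 = -380880*1/260744 = -47610/32593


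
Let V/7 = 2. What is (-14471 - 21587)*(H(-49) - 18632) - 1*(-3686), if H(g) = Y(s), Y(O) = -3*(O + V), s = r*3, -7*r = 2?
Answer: 4712806402/7 ≈ 6.7326e+8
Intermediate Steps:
r = -2/7 (r = -1/7*2 = -2/7 ≈ -0.28571)
V = 14 (V = 7*2 = 14)
s = -6/7 (s = -2/7*3 = -6/7 ≈ -0.85714)
Y(O) = -42 - 3*O (Y(O) = -3*(O + 14) = -3*(14 + O) = -42 - 3*O)
H(g) = -276/7 (H(g) = -42 - 3*(-6/7) = -42 + 18/7 = -276/7)
(-14471 - 21587)*(H(-49) - 18632) - 1*(-3686) = (-14471 - 21587)*(-276/7 - 18632) - 1*(-3686) = -36058*(-130700/7) + 3686 = 4712780600/7 + 3686 = 4712806402/7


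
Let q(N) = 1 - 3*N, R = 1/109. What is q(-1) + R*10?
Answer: 446/109 ≈ 4.0917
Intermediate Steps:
R = 1/109 ≈ 0.0091743
q(-1) + R*10 = (1 - 3*(-1)) + (1/109)*10 = (1 + 3) + 10/109 = 4 + 10/109 = 446/109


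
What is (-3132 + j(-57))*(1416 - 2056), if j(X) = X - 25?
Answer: 2056960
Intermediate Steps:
j(X) = -25 + X
(-3132 + j(-57))*(1416 - 2056) = (-3132 + (-25 - 57))*(1416 - 2056) = (-3132 - 82)*(-640) = -3214*(-640) = 2056960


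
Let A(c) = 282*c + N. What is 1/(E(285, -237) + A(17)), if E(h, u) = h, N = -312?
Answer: 1/4767 ≈ 0.00020978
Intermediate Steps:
A(c) = -312 + 282*c (A(c) = 282*c - 312 = -312 + 282*c)
1/(E(285, -237) + A(17)) = 1/(285 + (-312 + 282*17)) = 1/(285 + (-312 + 4794)) = 1/(285 + 4482) = 1/4767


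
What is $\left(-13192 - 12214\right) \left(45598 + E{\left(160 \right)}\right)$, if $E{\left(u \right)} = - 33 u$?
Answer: $-1024319108$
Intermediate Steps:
$\left(-13192 - 12214\right) \left(45598 + E{\left(160 \right)}\right) = \left(-13192 - 12214\right) \left(45598 - 5280\right) = - 25406 \left(45598 - 5280\right) = \left(-25406\right) 40318 = -1024319108$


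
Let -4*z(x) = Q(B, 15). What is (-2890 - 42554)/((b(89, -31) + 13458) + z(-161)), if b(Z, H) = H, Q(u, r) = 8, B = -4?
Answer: -15148/4475 ≈ -3.3850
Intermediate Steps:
z(x) = -2 (z(x) = -¼*8 = -2)
(-2890 - 42554)/((b(89, -31) + 13458) + z(-161)) = (-2890 - 42554)/((-31 + 13458) - 2) = -45444/(13427 - 2) = -45444/13425 = -45444*1/13425 = -15148/4475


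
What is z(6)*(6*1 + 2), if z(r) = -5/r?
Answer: -20/3 ≈ -6.6667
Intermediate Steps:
z(6)*(6*1 + 2) = (-5/6)*(6*1 + 2) = (-5*⅙)*(6 + 2) = -⅚*8 = -20/3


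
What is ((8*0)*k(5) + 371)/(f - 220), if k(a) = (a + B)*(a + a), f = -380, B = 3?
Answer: -371/600 ≈ -0.61833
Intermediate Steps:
k(a) = 2*a*(3 + a) (k(a) = (a + 3)*(a + a) = (3 + a)*(2*a) = 2*a*(3 + a))
((8*0)*k(5) + 371)/(f - 220) = ((8*0)*(2*5*(3 + 5)) + 371)/(-380 - 220) = (0*(2*5*8) + 371)/(-600) = (0*80 + 371)*(-1/600) = (0 + 371)*(-1/600) = 371*(-1/600) = -371/600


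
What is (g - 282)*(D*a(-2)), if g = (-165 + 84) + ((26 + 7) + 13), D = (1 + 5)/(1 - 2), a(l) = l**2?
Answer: 7608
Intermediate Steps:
D = -6 (D = 6/(-1) = 6*(-1) = -6)
g = -35 (g = -81 + (33 + 13) = -81 + 46 = -35)
(g - 282)*(D*a(-2)) = (-35 - 282)*(-6*(-2)**2) = -(-1902)*4 = -317*(-24) = 7608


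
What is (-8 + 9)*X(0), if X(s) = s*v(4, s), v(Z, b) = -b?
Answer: 0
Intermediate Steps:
X(s) = -s**2 (X(s) = s*(-s) = -s**2)
(-8 + 9)*X(0) = (-8 + 9)*(-1*0**2) = 1*(-1*0) = 1*0 = 0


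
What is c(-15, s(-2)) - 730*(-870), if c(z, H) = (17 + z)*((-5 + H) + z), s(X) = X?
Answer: 635056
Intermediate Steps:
c(z, H) = (17 + z)*(-5 + H + z)
c(-15, s(-2)) - 730*(-870) = (-85 + (-15)**2 + 12*(-15) + 17*(-2) - 2*(-15)) - 730*(-870) = (-85 + 225 - 180 - 34 + 30) + 635100 = -44 + 635100 = 635056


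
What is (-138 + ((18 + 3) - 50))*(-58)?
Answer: 9686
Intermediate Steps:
(-138 + ((18 + 3) - 50))*(-58) = (-138 + (21 - 50))*(-58) = (-138 - 29)*(-58) = -167*(-58) = 9686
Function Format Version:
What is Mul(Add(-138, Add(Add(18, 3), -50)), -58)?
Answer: 9686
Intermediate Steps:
Mul(Add(-138, Add(Add(18, 3), -50)), -58) = Mul(Add(-138, Add(21, -50)), -58) = Mul(Add(-138, -29), -58) = Mul(-167, -58) = 9686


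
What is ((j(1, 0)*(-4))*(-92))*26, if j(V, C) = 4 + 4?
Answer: 76544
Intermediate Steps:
j(V, C) = 8
((j(1, 0)*(-4))*(-92))*26 = ((8*(-4))*(-92))*26 = -32*(-92)*26 = 2944*26 = 76544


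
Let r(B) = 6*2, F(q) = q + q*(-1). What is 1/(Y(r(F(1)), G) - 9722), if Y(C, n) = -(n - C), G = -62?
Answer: -1/9648 ≈ -0.00010365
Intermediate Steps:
F(q) = 0 (F(q) = q - q = 0)
r(B) = 12
Y(C, n) = C - n
1/(Y(r(F(1)), G) - 9722) = 1/((12 - 1*(-62)) - 9722) = 1/((12 + 62) - 9722) = 1/(74 - 9722) = 1/(-9648) = -1/9648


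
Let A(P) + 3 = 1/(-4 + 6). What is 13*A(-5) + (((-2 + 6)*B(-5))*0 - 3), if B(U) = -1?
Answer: -71/2 ≈ -35.500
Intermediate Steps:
A(P) = -5/2 (A(P) = -3 + 1/(-4 + 6) = -3 + 1/2 = -5/2)
13*A(-5) + (((-2 + 6)*B(-5))*0 - 3) = 13*(-5/2) + (((-2 + 6)*(-1))*0 - 3) = -65/2 + ((4*(-1))*0 - 3) = -65/2 + (-4*0 - 3) = -65/2 + (0 - 3) = -65/2 - 3 = -71/2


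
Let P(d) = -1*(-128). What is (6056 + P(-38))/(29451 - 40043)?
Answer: -773/1324 ≈ -0.58384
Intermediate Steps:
P(d) = 128
(6056 + P(-38))/(29451 - 40043) = (6056 + 128)/(29451 - 40043) = 6184/(-10592) = 6184*(-1/10592) = -773/1324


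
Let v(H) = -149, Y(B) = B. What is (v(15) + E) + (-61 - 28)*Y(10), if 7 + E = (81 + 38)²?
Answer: 13115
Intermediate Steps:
E = 14154 (E = -7 + (81 + 38)² = -7 + 119² = -7 + 14161 = 14154)
(v(15) + E) + (-61 - 28)*Y(10) = (-149 + 14154) + (-61 - 28)*10 = 14005 - 89*10 = 14005 - 890 = 13115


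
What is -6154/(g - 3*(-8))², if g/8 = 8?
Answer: -3077/3872 ≈ -0.79468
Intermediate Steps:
g = 64 (g = 8*8 = 64)
-6154/(g - 3*(-8))² = -6154/(64 - 3*(-8))² = -6154/(64 + 24)² = -6154/(88²) = -6154/7744 = -6154*1/7744 = -3077/3872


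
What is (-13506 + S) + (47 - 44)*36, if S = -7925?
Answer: -21323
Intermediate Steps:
(-13506 + S) + (47 - 44)*36 = (-13506 - 7925) + (47 - 44)*36 = -21431 + 3*36 = -21431 + 108 = -21323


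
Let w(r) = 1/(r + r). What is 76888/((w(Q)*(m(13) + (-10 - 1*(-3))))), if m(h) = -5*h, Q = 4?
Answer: -76888/9 ≈ -8543.1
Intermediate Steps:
w(r) = 1/(2*r)
76888/((w(Q)*(m(13) + (-10 - 1*(-3))))) = 76888/((((1/2)/4)*(-5*13 + (-10 - 1*(-3))))) = 76888/((((1/2)*(1/4))*(-65 + (-10 + 3)))) = 76888/(((-65 - 7)/8)) = 76888/(((1/8)*(-72))) = 76888/(-9) = 76888*(-1/9) = -76888/9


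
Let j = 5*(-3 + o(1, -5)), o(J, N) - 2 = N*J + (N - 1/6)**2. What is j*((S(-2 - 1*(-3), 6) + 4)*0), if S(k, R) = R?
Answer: 0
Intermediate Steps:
o(J, N) = 2 + (-1/6 + N)**2 + J*N (o(J, N) = 2 + (N*J + (N - 1/6)**2) = 2 + (J*N + (N - 1*1/6)**2) = 2 + (J*N + (N - 1/6)**2) = 2 + (J*N + (-1/6 + N)**2) = 2 + ((-1/6 + N)**2 + J*N) = 2 + (-1/6 + N)**2 + J*N)
j = 3725/36 (j = 5*(-3 + (73/36 + (-5)**2 - 1/3*(-5) + 1*(-5))) = 5*(-3 + (73/36 + 25 + 5/3 - 5)) = 5*(-3 + 853/36) = 5*(745/36) = 3725/36 ≈ 103.47)
j*((S(-2 - 1*(-3), 6) + 4)*0) = 3725*((6 + 4)*0)/36 = 3725*(10*0)/36 = (3725/36)*0 = 0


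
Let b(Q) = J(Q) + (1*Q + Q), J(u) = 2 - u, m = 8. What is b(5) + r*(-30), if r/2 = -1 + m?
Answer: -413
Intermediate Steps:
r = 14 (r = 2*(-1 + 8) = 2*7 = 14)
b(Q) = 2 + Q (b(Q) = (2 - Q) + (1*Q + Q) = (2 - Q) + (Q + Q) = (2 - Q) + 2*Q = 2 + Q)
b(5) + r*(-30) = (2 + 5) + 14*(-30) = 7 - 420 = -413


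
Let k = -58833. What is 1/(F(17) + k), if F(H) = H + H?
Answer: -1/58799 ≈ -1.7007e-5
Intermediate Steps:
F(H) = 2*H
1/(F(17) + k) = 1/(2*17 - 58833) = 1/(34 - 58833) = 1/(-58799) = -1/58799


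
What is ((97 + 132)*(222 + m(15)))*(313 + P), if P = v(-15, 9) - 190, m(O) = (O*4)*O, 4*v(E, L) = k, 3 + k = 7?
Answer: 31860312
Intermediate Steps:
k = 4 (k = -3 + 7 = 4)
v(E, L) = 1 (v(E, L) = (¼)*4 = 1)
m(O) = 4*O² (m(O) = (4*O)*O = 4*O²)
P = -189 (P = 1 - 190 = -189)
((97 + 132)*(222 + m(15)))*(313 + P) = ((97 + 132)*(222 + 4*15²))*(313 - 189) = (229*(222 + 4*225))*124 = (229*(222 + 900))*124 = (229*1122)*124 = 256938*124 = 31860312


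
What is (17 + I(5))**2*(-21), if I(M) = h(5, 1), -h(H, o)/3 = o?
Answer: -4116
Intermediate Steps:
h(H, o) = -3*o
I(M) = -3 (I(M) = -3*1 = -3)
(17 + I(5))**2*(-21) = (17 - 3)**2*(-21) = 14**2*(-21) = 196*(-21) = -4116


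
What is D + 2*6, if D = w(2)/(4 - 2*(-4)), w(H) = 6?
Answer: 25/2 ≈ 12.500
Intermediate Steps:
D = ½ (D = 6/(4 - 2*(-4)) = 6/(4 + 8) = 6/12 = 6*(1/12) = ½ ≈ 0.50000)
D + 2*6 = ½ + 2*6 = ½ + 12 = 25/2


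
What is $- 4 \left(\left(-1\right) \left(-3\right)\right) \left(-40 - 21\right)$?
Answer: $732$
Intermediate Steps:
$- 4 \left(\left(-1\right) \left(-3\right)\right) \left(-40 - 21\right) = \left(-4\right) 3 \left(-61\right) = \left(-12\right) \left(-61\right) = 732$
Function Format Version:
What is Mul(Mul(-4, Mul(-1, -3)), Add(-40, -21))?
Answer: 732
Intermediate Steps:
Mul(Mul(-4, Mul(-1, -3)), Add(-40, -21)) = Mul(Mul(-4, 3), -61) = Mul(-12, -61) = 732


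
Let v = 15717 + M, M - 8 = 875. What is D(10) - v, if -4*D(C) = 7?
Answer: -66407/4 ≈ -16602.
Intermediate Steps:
M = 883 (M = 8 + 875 = 883)
D(C) = -7/4 (D(C) = -¼*7 = -7/4)
v = 16600 (v = 15717 + 883 = 16600)
D(10) - v = -7/4 - 1*16600 = -7/4 - 16600 = -66407/4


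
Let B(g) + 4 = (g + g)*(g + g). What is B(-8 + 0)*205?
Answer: 51660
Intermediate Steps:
B(g) = -4 + 4*g² (B(g) = -4 + (g + g)*(g + g) = -4 + (2*g)*(2*g) = -4 + 4*g²)
B(-8 + 0)*205 = (-4 + 4*(-8 + 0)²)*205 = (-4 + 4*(-8)²)*205 = (-4 + 4*64)*205 = (-4 + 256)*205 = 252*205 = 51660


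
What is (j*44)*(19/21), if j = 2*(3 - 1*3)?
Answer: 0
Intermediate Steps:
j = 0 (j = 2*(3 - 3) = 2*0 = 0)
(j*44)*(19/21) = (0*44)*(19/21) = 0*(19*(1/21)) = 0*(19/21) = 0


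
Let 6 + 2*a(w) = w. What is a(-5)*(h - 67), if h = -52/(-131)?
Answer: 95975/262 ≈ 366.32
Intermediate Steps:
a(w) = -3 + w/2
h = 52/131 (h = -52*(-1/131) = 52/131 ≈ 0.39695)
a(-5)*(h - 67) = (-3 + (½)*(-5))*(52/131 - 67) = (-3 - 5/2)*(-8725/131) = -11/2*(-8725/131) = 95975/262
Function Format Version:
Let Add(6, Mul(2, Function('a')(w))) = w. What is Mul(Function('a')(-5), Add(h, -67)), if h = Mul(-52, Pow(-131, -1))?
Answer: Rational(95975, 262) ≈ 366.32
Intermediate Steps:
Function('a')(w) = Add(-3, Mul(Rational(1, 2), w))
h = Rational(52, 131) (h = Mul(-52, Rational(-1, 131)) = Rational(52, 131) ≈ 0.39695)
Mul(Function('a')(-5), Add(h, -67)) = Mul(Add(-3, Mul(Rational(1, 2), -5)), Add(Rational(52, 131), -67)) = Mul(Add(-3, Rational(-5, 2)), Rational(-8725, 131)) = Mul(Rational(-11, 2), Rational(-8725, 131)) = Rational(95975, 262)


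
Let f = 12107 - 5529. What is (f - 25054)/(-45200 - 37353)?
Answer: 596/2663 ≈ 0.22381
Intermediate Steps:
f = 6578
(f - 25054)/(-45200 - 37353) = (6578 - 25054)/(-45200 - 37353) = -18476/(-82553) = -18476*(-1/82553) = 596/2663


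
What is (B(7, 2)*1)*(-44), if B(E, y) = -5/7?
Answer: 220/7 ≈ 31.429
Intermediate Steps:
B(E, y) = -5/7 (B(E, y) = -5*⅐ = -5/7)
(B(7, 2)*1)*(-44) = -5/7*1*(-44) = -5/7*(-44) = 220/7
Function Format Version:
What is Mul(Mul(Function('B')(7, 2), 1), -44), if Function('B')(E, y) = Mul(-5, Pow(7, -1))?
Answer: Rational(220, 7) ≈ 31.429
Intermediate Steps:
Function('B')(E, y) = Rational(-5, 7) (Function('B')(E, y) = Mul(-5, Rational(1, 7)) = Rational(-5, 7))
Mul(Mul(Function('B')(7, 2), 1), -44) = Mul(Mul(Rational(-5, 7), 1), -44) = Mul(Rational(-5, 7), -44) = Rational(220, 7)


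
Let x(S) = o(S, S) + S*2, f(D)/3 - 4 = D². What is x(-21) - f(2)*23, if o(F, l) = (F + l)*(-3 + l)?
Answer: 414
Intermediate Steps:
o(F, l) = (-3 + l)*(F + l)
f(D) = 12 + 3*D²
x(S) = -4*S + 2*S² (x(S) = (S² - 3*S - 3*S + S*S) + S*2 = (S² - 3*S - 3*S + S²) + 2*S = (-6*S + 2*S²) + 2*S = -4*S + 2*S²)
x(-21) - f(2)*23 = 2*(-21)*(-2 - 21) - (12 + 3*2²)*23 = 2*(-21)*(-23) - (12 + 3*4)*23 = 966 - (12 + 12)*23 = 966 - 24*23 = 966 - 1*552 = 966 - 552 = 414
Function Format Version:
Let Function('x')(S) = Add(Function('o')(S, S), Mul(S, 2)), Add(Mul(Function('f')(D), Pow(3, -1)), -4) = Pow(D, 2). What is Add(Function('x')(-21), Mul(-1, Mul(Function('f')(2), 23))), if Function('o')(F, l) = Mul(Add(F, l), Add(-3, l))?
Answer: 414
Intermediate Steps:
Function('o')(F, l) = Mul(Add(-3, l), Add(F, l))
Function('f')(D) = Add(12, Mul(3, Pow(D, 2)))
Function('x')(S) = Add(Mul(-4, S), Mul(2, Pow(S, 2))) (Function('x')(S) = Add(Add(Pow(S, 2), Mul(-3, S), Mul(-3, S), Mul(S, S)), Mul(S, 2)) = Add(Add(Pow(S, 2), Mul(-3, S), Mul(-3, S), Pow(S, 2)), Mul(2, S)) = Add(Add(Mul(-6, S), Mul(2, Pow(S, 2))), Mul(2, S)) = Add(Mul(-4, S), Mul(2, Pow(S, 2))))
Add(Function('x')(-21), Mul(-1, Mul(Function('f')(2), 23))) = Add(Mul(2, -21, Add(-2, -21)), Mul(-1, Mul(Add(12, Mul(3, Pow(2, 2))), 23))) = Add(Mul(2, -21, -23), Mul(-1, Mul(Add(12, Mul(3, 4)), 23))) = Add(966, Mul(-1, Mul(Add(12, 12), 23))) = Add(966, Mul(-1, Mul(24, 23))) = Add(966, Mul(-1, 552)) = Add(966, -552) = 414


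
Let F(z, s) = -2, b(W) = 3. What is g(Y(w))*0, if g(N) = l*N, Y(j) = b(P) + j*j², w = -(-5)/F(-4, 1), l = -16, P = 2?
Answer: 0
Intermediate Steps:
w = -5/2 (w = -(-5)/(-2) = -(-5)*(-1)/2 = -1*5/2 = -5/2 ≈ -2.5000)
Y(j) = 3 + j³ (Y(j) = 3 + j*j² = 3 + j³)
g(N) = -16*N
g(Y(w))*0 = -16*(3 + (-5/2)³)*0 = -16*(3 - 125/8)*0 = -16*(-101/8)*0 = 202*0 = 0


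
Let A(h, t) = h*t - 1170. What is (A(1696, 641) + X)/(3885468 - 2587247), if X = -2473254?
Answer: -1387288/1298221 ≈ -1.0686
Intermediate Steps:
A(h, t) = -1170 + h*t
(A(1696, 641) + X)/(3885468 - 2587247) = ((-1170 + 1696*641) - 2473254)/(3885468 - 2587247) = ((-1170 + 1087136) - 2473254)/1298221 = (1085966 - 2473254)*(1/1298221) = -1387288*1/1298221 = -1387288/1298221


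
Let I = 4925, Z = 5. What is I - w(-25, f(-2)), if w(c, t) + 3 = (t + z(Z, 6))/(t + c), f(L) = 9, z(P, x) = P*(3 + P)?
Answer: 78897/16 ≈ 4931.1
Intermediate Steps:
w(c, t) = -3 + (40 + t)/(c + t) (w(c, t) = -3 + (t + 5*(3 + 5))/(t + c) = -3 + (t + 5*8)/(c + t) = -3 + (t + 40)/(c + t) = -3 + (40 + t)/(c + t))
I - w(-25, f(-2)) = 4925 - (40 - 3*(-25) - 2*9)/(-25 + 9) = 4925 - (40 + 75 - 18)/(-16) = 4925 - (-1)*97/16 = 4925 - 1*(-97/16) = 4925 + 97/16 = 78897/16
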